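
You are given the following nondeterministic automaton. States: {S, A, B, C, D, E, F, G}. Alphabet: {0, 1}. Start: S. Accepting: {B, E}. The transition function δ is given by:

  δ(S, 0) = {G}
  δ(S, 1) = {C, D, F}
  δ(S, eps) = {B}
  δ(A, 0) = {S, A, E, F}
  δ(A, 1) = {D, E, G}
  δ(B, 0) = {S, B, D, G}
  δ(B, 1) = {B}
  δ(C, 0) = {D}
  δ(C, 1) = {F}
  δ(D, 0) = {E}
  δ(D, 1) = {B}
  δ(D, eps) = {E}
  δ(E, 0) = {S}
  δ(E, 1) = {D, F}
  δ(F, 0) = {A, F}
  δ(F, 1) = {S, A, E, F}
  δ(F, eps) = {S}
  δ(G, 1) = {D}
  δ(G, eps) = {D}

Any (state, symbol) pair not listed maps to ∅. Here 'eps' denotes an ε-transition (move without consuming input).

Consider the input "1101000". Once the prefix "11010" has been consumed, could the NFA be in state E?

Start: ε-closure({S}) = {S, B}.
Read '1': {S, B} → {S, B, C, D, E, F}.
Read '1': {S, B, C, D, E, F} → {S, A, B, C, D, E, F}.
Read '0': {S, A, B, C, D, E, F} → {S, A, B, D, E, F, G}.
Read '1': {S, A, B, D, E, F, G} → {S, A, B, C, D, E, F, G}.
Read '0': {S, A, B, C, D, E, F, G} → {S, A, B, D, E, F, G}.
State E is in {S, A, B, D, E, F, G}.

Yes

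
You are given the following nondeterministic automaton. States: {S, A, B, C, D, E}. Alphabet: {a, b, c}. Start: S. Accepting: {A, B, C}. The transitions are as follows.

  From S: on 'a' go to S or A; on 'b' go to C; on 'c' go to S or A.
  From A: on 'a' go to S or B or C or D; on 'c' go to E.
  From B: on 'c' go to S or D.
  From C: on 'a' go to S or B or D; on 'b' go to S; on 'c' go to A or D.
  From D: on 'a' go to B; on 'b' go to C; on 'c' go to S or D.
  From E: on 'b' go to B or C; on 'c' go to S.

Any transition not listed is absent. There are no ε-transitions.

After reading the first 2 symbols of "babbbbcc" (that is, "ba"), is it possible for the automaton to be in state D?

Yes

Start in {S}.
Read 'b': S→{C}; now {C}.
Read 'a': C→{S, B, D}; now {S, B, D}.
State D is in {S, B, D}.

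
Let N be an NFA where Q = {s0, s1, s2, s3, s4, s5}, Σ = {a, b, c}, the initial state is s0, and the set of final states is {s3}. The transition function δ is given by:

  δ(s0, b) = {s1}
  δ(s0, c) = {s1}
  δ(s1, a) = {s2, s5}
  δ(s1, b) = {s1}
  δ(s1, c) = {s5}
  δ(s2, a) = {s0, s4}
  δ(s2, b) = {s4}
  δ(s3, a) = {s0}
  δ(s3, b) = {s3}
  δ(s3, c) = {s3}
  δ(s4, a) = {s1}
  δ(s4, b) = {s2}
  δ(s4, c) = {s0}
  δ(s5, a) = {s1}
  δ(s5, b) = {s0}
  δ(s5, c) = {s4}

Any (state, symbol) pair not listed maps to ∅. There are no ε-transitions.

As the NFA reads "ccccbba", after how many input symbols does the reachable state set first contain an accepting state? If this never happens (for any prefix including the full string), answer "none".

Start in {s0}.
Read 'c': s0→{s1}; now {s1}.
Read 'c': s1→{s5}; now {s5}.
Read 'c': s5→{s4}; now {s4}.
Read 'c': s4→{s0}; now {s0}.
Read 'b': s0→{s1}; now {s1}.
Read 'b': s1→{s1}; now {s1}.
Read 'a': s1→{s2, s5}; now {s2, s5}.
No reachable set along the way intersects F.

none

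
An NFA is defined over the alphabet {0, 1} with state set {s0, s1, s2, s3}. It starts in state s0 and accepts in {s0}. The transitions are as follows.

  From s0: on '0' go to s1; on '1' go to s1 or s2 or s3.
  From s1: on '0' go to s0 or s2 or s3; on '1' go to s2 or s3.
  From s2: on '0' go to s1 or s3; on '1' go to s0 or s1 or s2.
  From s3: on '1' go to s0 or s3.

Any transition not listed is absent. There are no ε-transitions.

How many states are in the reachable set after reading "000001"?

3

Start in {s0}.
Read '0': s0→{s1}; now {s1}.
Read '0': s1→{s0, s2, s3}; now {s0, s2, s3}.
Read '0': s0→{s1}, s2→{s1, s3}, s3→∅; now {s1, s3}.
Read '0': s1→{s0, s2, s3}, s3→∅; now {s0, s2, s3}.
Read '0': s0→{s1}, s2→{s1, s3}, s3→∅; now {s1, s3}.
Read '1': s1→{s2, s3}, s3→{s0, s3}; now {s0, s2, s3}.
That set has 3 states.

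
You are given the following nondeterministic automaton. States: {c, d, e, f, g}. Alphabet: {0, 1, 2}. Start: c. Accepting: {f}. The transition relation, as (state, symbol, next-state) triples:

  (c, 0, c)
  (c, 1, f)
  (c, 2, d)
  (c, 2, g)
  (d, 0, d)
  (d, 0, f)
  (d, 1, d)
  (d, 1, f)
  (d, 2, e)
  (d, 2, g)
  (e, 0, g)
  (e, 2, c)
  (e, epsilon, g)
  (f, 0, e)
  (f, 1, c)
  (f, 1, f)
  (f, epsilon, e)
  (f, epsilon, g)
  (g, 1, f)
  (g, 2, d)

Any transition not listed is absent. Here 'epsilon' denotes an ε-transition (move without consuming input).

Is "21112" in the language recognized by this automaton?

Start in {c}.
Read '2': c→{d, g}; now {d, g}.
Read '1': d→{d, f}, g→{f}; union {d, f}; ε-closure = {d, e, f, g}.
Read '1': d→{d, f}, e→∅, f→{c, f}, g→{f}; union {c, d, f}; ε-closure = {c, d, e, f, g}.
Read '1': c→{f}, d→{d, f}, e→∅, f→{c, f}, g→{f}; union {c, d, f}; ε-closure = {c, d, e, f, g}.
Read '2': c→{d, g}, d→{e, g}, e→{c}, f→∅, g→{d}; now {c, d, e, g}.
The final set {c, d, e, g} contains no accepting state.

No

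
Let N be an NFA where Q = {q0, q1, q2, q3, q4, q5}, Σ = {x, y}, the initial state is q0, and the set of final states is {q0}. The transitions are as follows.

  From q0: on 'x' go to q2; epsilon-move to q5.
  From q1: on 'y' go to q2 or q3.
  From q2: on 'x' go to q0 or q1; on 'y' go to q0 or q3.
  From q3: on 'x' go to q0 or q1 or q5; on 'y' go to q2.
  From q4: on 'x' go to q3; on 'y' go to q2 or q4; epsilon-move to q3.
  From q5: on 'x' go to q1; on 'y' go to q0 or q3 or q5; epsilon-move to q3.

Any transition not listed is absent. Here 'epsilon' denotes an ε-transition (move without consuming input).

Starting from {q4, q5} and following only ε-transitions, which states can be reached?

Begin with {q4, q5}.
ε-move q4 → q3; add q3.

{q3, q4, q5}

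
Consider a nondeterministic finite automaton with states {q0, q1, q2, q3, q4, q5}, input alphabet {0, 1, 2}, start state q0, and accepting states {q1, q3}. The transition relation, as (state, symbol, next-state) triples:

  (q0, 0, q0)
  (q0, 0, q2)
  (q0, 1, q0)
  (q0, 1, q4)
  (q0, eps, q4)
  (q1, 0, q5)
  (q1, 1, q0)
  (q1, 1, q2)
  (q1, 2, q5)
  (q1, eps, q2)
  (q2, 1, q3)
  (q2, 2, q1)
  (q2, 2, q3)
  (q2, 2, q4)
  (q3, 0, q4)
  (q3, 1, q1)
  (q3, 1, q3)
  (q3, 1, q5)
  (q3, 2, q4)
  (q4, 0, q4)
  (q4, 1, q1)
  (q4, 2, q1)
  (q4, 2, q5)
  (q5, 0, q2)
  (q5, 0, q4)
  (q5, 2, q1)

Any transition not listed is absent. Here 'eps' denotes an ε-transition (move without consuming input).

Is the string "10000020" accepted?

No

Start: ε-closure({q0}) = {q0, q4}.
Read '1': {q0, q4} → {q0, q1, q2, q4}.
Read '0': {q0, q1, q2, q4} → {q0, q2, q4, q5}.
Read '0': {q0, q2, q4, q5} → {q0, q2, q4}.
Read '0': {q0, q2, q4} → {q0, q2, q4}.
Read '0': {q0, q2, q4} → {q0, q2, q4}.
Read '0': {q0, q2, q4} → {q0, q2, q4}.
Read '2': {q0, q2, q4} → {q1, q2, q3, q4, q5}.
Read '0': {q1, q2, q3, q4, q5} → {q2, q4, q5}.
The final set {q2, q4, q5} contains no accepting state.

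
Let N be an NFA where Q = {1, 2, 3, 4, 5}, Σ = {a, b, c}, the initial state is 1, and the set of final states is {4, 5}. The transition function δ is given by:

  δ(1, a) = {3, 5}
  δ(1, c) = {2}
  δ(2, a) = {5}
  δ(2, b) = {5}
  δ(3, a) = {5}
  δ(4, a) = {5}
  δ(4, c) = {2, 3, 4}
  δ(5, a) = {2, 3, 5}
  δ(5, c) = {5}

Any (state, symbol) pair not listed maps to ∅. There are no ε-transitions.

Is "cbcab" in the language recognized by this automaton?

Yes

Start in {1}.
Read 'c': {1} → {2}.
Read 'b': {2} → {5}.
Read 'c': {5} → {5}.
Read 'a': {5} → {2, 3, 5}.
Read 'b': {2, 3, 5} → {5}.
The final set {5} contains the accepting state 5.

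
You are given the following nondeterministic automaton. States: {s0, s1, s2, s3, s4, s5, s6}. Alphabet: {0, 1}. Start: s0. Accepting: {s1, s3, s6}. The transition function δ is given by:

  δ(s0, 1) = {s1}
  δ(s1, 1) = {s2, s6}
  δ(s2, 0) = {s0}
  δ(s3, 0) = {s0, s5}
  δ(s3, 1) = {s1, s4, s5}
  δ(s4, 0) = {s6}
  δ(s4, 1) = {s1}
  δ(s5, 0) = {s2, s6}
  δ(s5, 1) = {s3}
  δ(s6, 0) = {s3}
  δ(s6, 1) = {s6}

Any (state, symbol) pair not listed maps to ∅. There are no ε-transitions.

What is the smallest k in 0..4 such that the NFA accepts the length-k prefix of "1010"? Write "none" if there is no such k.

1

Start in {s0}.
Read '1': s0→{s1}; now {s1}.
None of the earlier sets intersect F, but {s1} does.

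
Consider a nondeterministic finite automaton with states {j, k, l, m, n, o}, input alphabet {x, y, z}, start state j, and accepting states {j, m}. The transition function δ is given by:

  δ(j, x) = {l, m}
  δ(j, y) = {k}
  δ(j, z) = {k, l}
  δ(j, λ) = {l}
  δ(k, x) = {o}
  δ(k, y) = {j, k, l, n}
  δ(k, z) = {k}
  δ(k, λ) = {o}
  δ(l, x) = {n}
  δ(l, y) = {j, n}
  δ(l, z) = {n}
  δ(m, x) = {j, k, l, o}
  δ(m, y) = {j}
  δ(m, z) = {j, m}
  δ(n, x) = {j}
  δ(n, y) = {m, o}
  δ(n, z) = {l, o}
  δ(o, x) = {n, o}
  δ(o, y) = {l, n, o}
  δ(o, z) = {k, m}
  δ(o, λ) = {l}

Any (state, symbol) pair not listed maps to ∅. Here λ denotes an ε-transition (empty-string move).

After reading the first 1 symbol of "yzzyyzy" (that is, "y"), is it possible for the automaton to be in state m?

No

Start: ε-closure({j}) = {j, l}.
Read 'y': {j, l} → {j, k, l, n, o}.
State m is not in {j, k, l, n, o}.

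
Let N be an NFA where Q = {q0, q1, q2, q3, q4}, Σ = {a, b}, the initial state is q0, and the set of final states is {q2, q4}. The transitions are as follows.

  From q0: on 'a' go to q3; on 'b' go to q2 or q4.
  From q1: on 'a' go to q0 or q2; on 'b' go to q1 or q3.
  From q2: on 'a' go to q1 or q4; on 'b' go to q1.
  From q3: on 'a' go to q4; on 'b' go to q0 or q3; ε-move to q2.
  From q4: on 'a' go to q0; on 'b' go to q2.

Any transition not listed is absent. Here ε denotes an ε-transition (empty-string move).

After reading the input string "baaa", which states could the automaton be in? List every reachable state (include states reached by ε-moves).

{q1, q2, q3, q4}

Start in {q0}.
Read 'b': q0→{q2, q4}; now {q2, q4}.
Read 'a': q2→{q1, q4}, q4→{q0}; now {q0, q1, q4}.
Read 'a': q0→{q3}, q1→{q0, q2}, q4→{q0}; now {q0, q2, q3}.
Read 'a': q0→{q3}, q2→{q1, q4}, q3→{q4}; union {q1, q3, q4}; ε-closure = {q1, q2, q3, q4}.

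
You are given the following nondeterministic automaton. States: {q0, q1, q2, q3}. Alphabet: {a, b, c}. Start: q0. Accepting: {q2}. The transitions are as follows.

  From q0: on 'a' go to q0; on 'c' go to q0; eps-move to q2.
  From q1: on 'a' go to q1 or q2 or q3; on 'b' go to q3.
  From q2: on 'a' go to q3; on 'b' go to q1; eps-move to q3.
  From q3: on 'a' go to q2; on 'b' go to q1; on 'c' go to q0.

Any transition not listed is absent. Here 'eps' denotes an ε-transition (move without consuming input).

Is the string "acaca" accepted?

Yes

Start: ε-closure({q0}) = {q0, q2, q3}.
Read 'a': {q0, q2, q3} → {q0, q2, q3}.
Read 'c': {q0, q2, q3} → {q0, q2, q3}.
Read 'a': {q0, q2, q3} → {q0, q2, q3}.
Read 'c': {q0, q2, q3} → {q0, q2, q3}.
Read 'a': {q0, q2, q3} → {q0, q2, q3}.
The final set {q0, q2, q3} contains the accepting state q2.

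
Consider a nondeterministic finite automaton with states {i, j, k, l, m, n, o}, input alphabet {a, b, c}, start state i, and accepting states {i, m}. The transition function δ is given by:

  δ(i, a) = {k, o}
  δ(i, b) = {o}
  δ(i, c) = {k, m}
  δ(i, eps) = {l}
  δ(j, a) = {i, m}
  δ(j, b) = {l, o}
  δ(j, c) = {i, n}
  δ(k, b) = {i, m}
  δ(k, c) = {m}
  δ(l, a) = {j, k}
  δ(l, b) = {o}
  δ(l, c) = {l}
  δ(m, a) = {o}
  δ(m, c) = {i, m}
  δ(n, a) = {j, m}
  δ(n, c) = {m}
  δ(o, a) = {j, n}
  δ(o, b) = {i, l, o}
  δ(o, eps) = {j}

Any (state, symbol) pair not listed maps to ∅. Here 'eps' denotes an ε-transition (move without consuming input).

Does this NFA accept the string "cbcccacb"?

No

Start: ε-closure({i}) = {i, l}.
Read 'c': i→{k, m}, l→{l}; now {k, l, m}.
Read 'b': k→{i, m}, l→{o}, m→∅; union {i, m, o}; ε-closure = {i, j, l, m, o}.
Read 'c': i→{k, m}, j→{i, n}, l→{l}, m→{i, m}, o→∅; now {i, k, l, m, n}.
Read 'c': i→{k, m}, k→{m}, l→{l}, m→{i, m}, n→{m}; now {i, k, l, m}.
Read 'c': i→{k, m}, k→{m}, l→{l}, m→{i, m}; now {i, k, l, m}.
Read 'a': i→{k, o}, k→∅, l→{j, k}, m→{o}; now {j, k, o}.
Read 'c': j→{i, n}, k→{m}, o→∅; union {i, m, n}; ε-closure = {i, l, m, n}.
Read 'b': i→{o}, l→{o}, m→∅, n→∅; union {o}; ε-closure = {j, o}.
The final set {j, o} contains no accepting state.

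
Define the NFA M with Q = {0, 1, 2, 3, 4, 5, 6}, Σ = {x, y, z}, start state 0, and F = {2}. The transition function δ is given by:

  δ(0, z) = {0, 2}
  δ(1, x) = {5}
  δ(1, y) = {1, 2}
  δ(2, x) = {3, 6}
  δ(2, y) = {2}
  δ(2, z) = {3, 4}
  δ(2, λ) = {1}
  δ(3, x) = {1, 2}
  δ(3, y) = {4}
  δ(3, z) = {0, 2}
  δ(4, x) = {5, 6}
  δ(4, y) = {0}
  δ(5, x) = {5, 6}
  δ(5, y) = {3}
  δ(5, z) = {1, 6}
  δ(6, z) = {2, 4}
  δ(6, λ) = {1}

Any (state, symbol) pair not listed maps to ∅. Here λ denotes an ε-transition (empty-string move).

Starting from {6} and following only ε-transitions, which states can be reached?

{1, 6}

Begin with {6}.
ε-move 6 → 1; add 1.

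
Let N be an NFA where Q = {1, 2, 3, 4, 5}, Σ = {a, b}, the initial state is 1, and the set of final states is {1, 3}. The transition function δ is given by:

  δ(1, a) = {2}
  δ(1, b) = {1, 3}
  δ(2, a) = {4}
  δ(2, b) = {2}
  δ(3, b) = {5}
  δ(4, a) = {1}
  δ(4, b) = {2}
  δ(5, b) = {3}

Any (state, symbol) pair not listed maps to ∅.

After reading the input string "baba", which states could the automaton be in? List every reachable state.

Start in {1}.
Read 'b': {1} → {1, 3}.
Read 'a': {1, 3} → {2}.
Read 'b': {2} → {2}.
Read 'a': {2} → {4}.

{4}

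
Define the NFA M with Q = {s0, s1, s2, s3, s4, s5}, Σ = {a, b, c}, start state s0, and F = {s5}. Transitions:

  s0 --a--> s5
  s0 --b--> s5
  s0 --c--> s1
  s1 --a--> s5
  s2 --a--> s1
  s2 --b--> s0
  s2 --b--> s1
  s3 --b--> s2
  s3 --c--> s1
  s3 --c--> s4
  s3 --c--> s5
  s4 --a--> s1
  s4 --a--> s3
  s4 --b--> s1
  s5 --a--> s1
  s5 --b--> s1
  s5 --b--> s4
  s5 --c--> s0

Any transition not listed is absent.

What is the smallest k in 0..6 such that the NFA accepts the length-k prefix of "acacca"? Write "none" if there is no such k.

1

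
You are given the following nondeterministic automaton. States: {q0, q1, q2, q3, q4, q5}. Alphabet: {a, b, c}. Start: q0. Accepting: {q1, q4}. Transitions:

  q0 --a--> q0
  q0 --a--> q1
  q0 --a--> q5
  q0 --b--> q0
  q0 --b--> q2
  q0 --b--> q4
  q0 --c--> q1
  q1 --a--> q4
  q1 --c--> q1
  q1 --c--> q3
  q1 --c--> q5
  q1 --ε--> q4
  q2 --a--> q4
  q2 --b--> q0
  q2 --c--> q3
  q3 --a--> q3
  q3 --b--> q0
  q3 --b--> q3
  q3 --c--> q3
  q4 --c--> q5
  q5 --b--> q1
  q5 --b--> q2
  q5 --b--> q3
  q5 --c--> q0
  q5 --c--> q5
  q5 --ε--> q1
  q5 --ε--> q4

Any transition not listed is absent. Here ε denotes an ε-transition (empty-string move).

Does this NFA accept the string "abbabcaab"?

Start in {q0}.
Read 'a': q0→{q0, q1, q5}; union {q0, q1, q5}; ε-closure = {q0, q1, q4, q5}.
Read 'b': q0→{q0, q2, q4}, q1→∅, q4→∅, q5→{q1, q2, q3}; now {q0, q1, q2, q3, q4}.
Read 'b': q0→{q0, q2, q4}, q1→∅, q2→{q0}, q3→{q0, q3}, q4→∅; now {q0, q2, q3, q4}.
Read 'a': q0→{q0, q1, q5}, q2→{q4}, q3→{q3}, q4→∅; now {q0, q1, q3, q4, q5}.
Read 'b': q0→{q0, q2, q4}, q1→∅, q3→{q0, q3}, q4→∅, q5→{q1, q2, q3}; now {q0, q1, q2, q3, q4}.
Read 'c': q0→{q1}, q1→{q1, q3, q5}, q2→{q3}, q3→{q3}, q4→{q5}; union {q1, q3, q5}; ε-closure = {q1, q3, q4, q5}.
Read 'a': q1→{q4}, q3→{q3}, q4→∅, q5→∅; now {q3, q4}.
Read 'a': q3→{q3}, q4→∅; now {q3}.
Read 'b': q3→{q0, q3}; now {q0, q3}.
The final set {q0, q3} contains no accepting state.

No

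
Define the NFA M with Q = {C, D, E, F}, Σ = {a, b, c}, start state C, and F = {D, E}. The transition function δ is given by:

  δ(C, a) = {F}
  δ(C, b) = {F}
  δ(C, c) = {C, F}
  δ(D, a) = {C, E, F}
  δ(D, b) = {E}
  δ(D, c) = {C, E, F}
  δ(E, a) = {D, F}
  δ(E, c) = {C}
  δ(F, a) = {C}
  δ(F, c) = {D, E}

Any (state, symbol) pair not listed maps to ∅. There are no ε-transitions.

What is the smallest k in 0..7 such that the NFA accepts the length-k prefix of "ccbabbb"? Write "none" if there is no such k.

2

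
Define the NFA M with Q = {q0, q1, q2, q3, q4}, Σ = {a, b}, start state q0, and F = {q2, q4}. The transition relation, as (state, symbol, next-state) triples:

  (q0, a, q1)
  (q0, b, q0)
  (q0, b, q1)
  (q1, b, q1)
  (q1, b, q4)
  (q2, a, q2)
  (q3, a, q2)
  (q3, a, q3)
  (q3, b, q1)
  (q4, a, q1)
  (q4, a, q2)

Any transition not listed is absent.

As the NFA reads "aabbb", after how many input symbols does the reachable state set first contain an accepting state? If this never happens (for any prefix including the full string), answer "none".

none

Start in {q0}.
Read 'a': q0→{q1}; now {q1}.
Read 'a': q1→∅; now ∅.
The set is empty and remains empty for the remaining 3 symbols.
No reachable set along the way intersects F.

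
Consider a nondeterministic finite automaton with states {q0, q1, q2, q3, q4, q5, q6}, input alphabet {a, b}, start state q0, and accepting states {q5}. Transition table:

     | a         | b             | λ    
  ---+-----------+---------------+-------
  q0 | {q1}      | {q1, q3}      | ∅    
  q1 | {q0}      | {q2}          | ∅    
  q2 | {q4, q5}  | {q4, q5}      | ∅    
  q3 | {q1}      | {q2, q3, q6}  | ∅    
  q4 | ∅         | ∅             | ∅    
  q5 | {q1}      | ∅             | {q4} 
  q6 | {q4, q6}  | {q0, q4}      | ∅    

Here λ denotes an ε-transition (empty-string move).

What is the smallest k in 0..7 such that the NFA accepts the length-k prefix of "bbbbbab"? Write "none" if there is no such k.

Start in {q0}.
Read 'b': q0→{q1, q3}; now {q1, q3}.
Read 'b': q1→{q2}, q3→{q2, q3, q6}; now {q2, q3, q6}.
Read 'b': q2→{q4, q5}, q3→{q2, q3, q6}, q6→{q0, q4}; now {q0, q2, q3, q4, q5, q6}.
None of the earlier sets intersect F, but {q0, q2, q3, q4, q5, q6} does.

3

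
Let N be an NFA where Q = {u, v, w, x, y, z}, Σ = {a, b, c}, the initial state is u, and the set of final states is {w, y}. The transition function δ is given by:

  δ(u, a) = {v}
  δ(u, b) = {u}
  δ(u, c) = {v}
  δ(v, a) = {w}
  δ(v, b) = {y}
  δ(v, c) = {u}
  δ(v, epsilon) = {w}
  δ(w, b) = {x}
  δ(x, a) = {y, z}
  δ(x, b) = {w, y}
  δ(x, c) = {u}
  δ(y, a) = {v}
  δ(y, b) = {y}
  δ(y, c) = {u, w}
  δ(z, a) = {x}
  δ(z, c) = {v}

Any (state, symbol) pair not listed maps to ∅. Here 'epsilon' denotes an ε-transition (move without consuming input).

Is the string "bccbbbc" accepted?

Yes

Start in {u}.
Read 'b': u→{u}; now {u}.
Read 'c': u→{v}; union {v}; ε-closure = {v, w}.
Read 'c': v→{u}, w→∅; now {u}.
Read 'b': u→{u}; now {u}.
Read 'b': u→{u}; now {u}.
Read 'b': u→{u}; now {u}.
Read 'c': u→{v}; union {v}; ε-closure = {v, w}.
The final set {v, w} contains the accepting state w.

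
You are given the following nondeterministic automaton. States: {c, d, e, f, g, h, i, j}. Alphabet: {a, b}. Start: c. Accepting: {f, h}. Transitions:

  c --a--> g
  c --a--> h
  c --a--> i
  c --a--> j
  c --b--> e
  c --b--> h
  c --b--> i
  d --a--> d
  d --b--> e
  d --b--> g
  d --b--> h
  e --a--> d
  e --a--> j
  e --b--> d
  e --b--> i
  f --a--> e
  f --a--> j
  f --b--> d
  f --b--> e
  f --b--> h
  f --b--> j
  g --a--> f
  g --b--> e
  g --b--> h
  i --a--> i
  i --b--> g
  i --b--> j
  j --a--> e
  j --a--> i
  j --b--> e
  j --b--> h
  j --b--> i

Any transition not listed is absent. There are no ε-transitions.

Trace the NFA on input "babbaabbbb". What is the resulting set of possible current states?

Start in {c}.
Read 'b': c→{e, h, i}; now {e, h, i}.
Read 'a': e→{d, j}, h→∅, i→{i}; now {d, i, j}.
Read 'b': d→{e, g, h}, i→{g, j}, j→{e, h, i}; now {e, g, h, i, j}.
Read 'b': e→{d, i}, g→{e, h}, h→∅, i→{g, j}, j→{e, h, i}; now {d, e, g, h, i, j}.
Read 'a': d→{d}, e→{d, j}, g→{f}, h→∅, i→{i}, j→{e, i}; now {d, e, f, i, j}.
Read 'a': d→{d}, e→{d, j}, f→{e, j}, i→{i}, j→{e, i}; now {d, e, i, j}.
Read 'b': d→{e, g, h}, e→{d, i}, i→{g, j}, j→{e, h, i}; now {d, e, g, h, i, j}.
Read 'b': d→{e, g, h}, e→{d, i}, g→{e, h}, h→∅, i→{g, j}, j→{e, h, i}; now {d, e, g, h, i, j}.
Read 'b': d→{e, g, h}, e→{d, i}, g→{e, h}, h→∅, i→{g, j}, j→{e, h, i}; now {d, e, g, h, i, j}.
Read 'b': d→{e, g, h}, e→{d, i}, g→{e, h}, h→∅, i→{g, j}, j→{e, h, i}; now {d, e, g, h, i, j}.

{d, e, g, h, i, j}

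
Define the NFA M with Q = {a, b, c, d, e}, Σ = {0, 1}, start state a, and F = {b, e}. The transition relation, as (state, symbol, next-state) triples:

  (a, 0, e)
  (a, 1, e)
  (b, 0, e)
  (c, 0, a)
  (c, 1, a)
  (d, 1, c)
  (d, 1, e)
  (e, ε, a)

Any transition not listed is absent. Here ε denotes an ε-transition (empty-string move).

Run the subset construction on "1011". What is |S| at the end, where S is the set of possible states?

2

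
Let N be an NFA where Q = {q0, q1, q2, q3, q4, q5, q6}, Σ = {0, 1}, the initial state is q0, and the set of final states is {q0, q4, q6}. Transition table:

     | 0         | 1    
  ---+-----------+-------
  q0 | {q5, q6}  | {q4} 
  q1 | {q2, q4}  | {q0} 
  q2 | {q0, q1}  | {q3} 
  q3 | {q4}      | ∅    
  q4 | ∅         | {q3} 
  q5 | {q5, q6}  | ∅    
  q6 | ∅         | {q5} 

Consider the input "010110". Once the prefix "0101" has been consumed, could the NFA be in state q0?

No

Start in {q0}.
Read '0': {q0} → {q5, q6}.
Read '1': {q5, q6} → {q5}.
Read '0': {q5} → {q5, q6}.
Read '1': {q5, q6} → {q5}.
State q0 is not in {q5}.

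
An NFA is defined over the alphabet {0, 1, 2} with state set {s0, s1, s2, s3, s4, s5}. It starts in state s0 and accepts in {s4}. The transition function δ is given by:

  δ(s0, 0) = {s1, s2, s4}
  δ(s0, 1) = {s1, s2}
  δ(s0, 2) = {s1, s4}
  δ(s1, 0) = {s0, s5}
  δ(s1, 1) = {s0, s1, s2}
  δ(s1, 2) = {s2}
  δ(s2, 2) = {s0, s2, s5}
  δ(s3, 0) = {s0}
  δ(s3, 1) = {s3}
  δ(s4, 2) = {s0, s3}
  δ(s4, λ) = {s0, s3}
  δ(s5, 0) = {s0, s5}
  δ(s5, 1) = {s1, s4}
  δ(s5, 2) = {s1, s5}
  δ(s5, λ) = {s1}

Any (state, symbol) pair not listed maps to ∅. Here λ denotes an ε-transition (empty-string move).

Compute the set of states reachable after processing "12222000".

{s0, s1, s2, s3, s4, s5}

Start in {s0}.
Read '1': s0→{s1, s2}; now {s1, s2}.
Read '2': s1→{s2}, s2→{s0, s2, s5}; union {s0, s2, s5}; ε-closure = {s0, s1, s2, s5}.
Read '2': s0→{s1, s4}, s1→{s2}, s2→{s0, s2, s5}, s5→{s1, s5}; union {s0, s1, s2, s4, s5}; ε-closure = {s0, s1, s2, s3, s4, s5}.
Read '2': s0→{s1, s4}, s1→{s2}, s2→{s0, s2, s5}, s3→∅, s4→{s0, s3}, s5→{s1, s5}; now {s0, s1, s2, s3, s4, s5}.
Read '2': s0→{s1, s4}, s1→{s2}, s2→{s0, s2, s5}, s3→∅, s4→{s0, s3}, s5→{s1, s5}; now {s0, s1, s2, s3, s4, s5}.
Read '0': s0→{s1, s2, s4}, s1→{s0, s5}, s2→∅, s3→{s0}, s4→∅, s5→{s0, s5}; union {s0, s1, s2, s4, s5}; ε-closure = {s0, s1, s2, s3, s4, s5}.
Read '0': s0→{s1, s2, s4}, s1→{s0, s5}, s2→∅, s3→{s0}, s4→∅, s5→{s0, s5}; union {s0, s1, s2, s4, s5}; ε-closure = {s0, s1, s2, s3, s4, s5}.
Read '0': s0→{s1, s2, s4}, s1→{s0, s5}, s2→∅, s3→{s0}, s4→∅, s5→{s0, s5}; union {s0, s1, s2, s4, s5}; ε-closure = {s0, s1, s2, s3, s4, s5}.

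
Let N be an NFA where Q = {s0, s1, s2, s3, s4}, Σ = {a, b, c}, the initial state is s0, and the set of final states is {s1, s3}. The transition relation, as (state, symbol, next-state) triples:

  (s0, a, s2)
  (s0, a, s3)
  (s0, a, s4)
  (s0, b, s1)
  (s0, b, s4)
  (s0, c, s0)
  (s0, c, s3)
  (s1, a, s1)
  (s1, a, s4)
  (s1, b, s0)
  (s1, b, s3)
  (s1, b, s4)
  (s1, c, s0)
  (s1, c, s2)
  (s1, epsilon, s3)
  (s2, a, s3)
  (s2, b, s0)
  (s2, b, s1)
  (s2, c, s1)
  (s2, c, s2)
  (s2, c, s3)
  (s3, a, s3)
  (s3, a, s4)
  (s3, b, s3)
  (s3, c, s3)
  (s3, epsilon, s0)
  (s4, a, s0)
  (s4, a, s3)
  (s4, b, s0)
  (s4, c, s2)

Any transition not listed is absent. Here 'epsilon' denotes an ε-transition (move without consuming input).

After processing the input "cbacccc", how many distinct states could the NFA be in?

Start in {s0}.
Read 'c': {s0} → {s0, s3}.
Read 'b': {s0, s3} → {s0, s1, s3, s4}.
Read 'a': {s0, s1, s3, s4} → {s0, s1, s2, s3, s4}.
Read 'c': {s0, s1, s2, s3, s4} → {s0, s1, s2, s3}.
Read 'c': {s0, s1, s2, s3} → {s0, s1, s2, s3}.
Read 'c': {s0, s1, s2, s3} → {s0, s1, s2, s3}.
Read 'c': {s0, s1, s2, s3} → {s0, s1, s2, s3}.
That set has 4 states.

4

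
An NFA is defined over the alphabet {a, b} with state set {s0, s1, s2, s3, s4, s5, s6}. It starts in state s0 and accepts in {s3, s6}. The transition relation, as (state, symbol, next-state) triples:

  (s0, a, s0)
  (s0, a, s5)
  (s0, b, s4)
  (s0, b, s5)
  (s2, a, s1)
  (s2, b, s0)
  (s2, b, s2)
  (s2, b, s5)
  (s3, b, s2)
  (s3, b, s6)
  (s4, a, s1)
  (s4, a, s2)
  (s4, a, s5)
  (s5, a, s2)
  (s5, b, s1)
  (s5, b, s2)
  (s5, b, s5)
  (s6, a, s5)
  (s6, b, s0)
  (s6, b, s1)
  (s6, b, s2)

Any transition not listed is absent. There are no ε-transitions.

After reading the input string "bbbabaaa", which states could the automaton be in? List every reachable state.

Start in {s0}.
Read 'b': s0→{s4, s5}; now {s4, s5}.
Read 'b': s4→∅, s5→{s1, s2, s5}; now {s1, s2, s5}.
Read 'b': s1→∅, s2→{s0, s2, s5}, s5→{s1, s2, s5}; now {s0, s1, s2, s5}.
Read 'a': s0→{s0, s5}, s1→∅, s2→{s1}, s5→{s2}; now {s0, s1, s2, s5}.
Read 'b': s0→{s4, s5}, s1→∅, s2→{s0, s2, s5}, s5→{s1, s2, s5}; now {s0, s1, s2, s4, s5}.
Read 'a': s0→{s0, s5}, s1→∅, s2→{s1}, s4→{s1, s2, s5}, s5→{s2}; now {s0, s1, s2, s5}.
Read 'a': s0→{s0, s5}, s1→∅, s2→{s1}, s5→{s2}; now {s0, s1, s2, s5}.
Read 'a': s0→{s0, s5}, s1→∅, s2→{s1}, s5→{s2}; now {s0, s1, s2, s5}.

{s0, s1, s2, s5}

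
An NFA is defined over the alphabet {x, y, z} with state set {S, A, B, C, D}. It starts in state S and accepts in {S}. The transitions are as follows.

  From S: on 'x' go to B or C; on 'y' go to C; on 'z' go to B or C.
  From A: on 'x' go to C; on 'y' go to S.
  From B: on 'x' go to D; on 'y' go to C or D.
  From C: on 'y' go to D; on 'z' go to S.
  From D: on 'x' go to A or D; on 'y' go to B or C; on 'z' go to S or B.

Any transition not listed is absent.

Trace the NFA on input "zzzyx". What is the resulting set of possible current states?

Start in {S}.
Read 'z': {S} → {B, C}.
Read 'z': {B, C} → {S}.
Read 'z': {S} → {B, C}.
Read 'y': {B, C} → {C, D}.
Read 'x': {C, D} → {A, D}.

{A, D}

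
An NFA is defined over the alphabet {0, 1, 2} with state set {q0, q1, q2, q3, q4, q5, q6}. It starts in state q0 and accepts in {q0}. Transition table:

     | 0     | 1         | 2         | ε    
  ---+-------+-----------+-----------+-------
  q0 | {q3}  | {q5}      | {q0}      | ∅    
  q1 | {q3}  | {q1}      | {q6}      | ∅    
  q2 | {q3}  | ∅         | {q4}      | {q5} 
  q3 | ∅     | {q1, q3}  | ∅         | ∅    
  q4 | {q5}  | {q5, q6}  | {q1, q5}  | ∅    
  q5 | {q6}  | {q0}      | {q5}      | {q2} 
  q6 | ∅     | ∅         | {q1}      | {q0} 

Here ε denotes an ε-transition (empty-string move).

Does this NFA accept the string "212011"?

Start in {q0}.
Read '2': {q0} → {q0}.
Read '1': {q0} → {q2, q5}.
Read '2': {q2, q5} → {q2, q4, q5}.
Read '0': {q2, q4, q5} → {q0, q2, q3, q5, q6}.
Read '1': {q0, q2, q3, q5, q6} → {q0, q1, q2, q3, q5}.
Read '1': {q0, q1, q2, q3, q5} → {q0, q1, q2, q3, q5}.
The final set {q0, q1, q2, q3, q5} contains the accepting state q0.

Yes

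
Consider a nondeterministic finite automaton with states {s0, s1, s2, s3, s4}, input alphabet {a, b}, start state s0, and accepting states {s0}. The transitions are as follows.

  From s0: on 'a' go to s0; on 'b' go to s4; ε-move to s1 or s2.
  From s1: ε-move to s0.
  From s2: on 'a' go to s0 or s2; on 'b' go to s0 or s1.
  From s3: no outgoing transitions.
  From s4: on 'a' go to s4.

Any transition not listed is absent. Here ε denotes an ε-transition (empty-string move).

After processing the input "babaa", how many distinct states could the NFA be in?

4

Start: ε-closure({s0}) = {s0, s1, s2}.
Read 'b': s0→{s4}, s1→∅, s2→{s0, s1}; union {s0, s1, s4}; ε-closure = {s0, s1, s2, s4}.
Read 'a': s0→{s0}, s1→∅, s2→{s0, s2}, s4→{s4}; union {s0, s2, s4}; ε-closure = {s0, s1, s2, s4}.
Read 'b': s0→{s4}, s1→∅, s2→{s0, s1}, s4→∅; union {s0, s1, s4}; ε-closure = {s0, s1, s2, s4}.
Read 'a': s0→{s0}, s1→∅, s2→{s0, s2}, s4→{s4}; union {s0, s2, s4}; ε-closure = {s0, s1, s2, s4}.
Read 'a': s0→{s0}, s1→∅, s2→{s0, s2}, s4→{s4}; union {s0, s2, s4}; ε-closure = {s0, s1, s2, s4}.
That set has 4 states.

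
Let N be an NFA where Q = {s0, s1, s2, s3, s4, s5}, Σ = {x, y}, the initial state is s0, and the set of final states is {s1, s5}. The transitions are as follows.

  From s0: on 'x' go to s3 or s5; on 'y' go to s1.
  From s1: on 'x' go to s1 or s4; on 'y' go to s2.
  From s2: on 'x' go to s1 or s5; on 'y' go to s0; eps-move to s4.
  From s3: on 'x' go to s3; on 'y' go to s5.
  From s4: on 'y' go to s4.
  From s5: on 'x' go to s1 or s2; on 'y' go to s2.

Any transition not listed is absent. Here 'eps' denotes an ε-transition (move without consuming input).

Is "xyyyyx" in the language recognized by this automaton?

Start in {s0}.
Read 'x': s0→{s3, s5}; now {s3, s5}.
Read 'y': s3→{s5}, s5→{s2}; union {s2, s5}; ε-closure = {s2, s4, s5}.
Read 'y': s2→{s0}, s4→{s4}, s5→{s2}; now {s0, s2, s4}.
Read 'y': s0→{s1}, s2→{s0}, s4→{s4}; now {s0, s1, s4}.
Read 'y': s0→{s1}, s1→{s2}, s4→{s4}; now {s1, s2, s4}.
Read 'x': s1→{s1, s4}, s2→{s1, s5}, s4→∅; now {s1, s4, s5}.
The final set {s1, s4, s5} contains the accepting states s1, s5.

Yes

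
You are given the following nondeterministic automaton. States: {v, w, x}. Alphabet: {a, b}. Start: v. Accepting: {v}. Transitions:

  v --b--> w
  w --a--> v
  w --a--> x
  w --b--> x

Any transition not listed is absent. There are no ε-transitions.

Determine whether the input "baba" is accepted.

Start in {v}.
Read 'b': v→{w}; now {w}.
Read 'a': w→{v, x}; now {v, x}.
Read 'b': v→{w}, x→∅; now {w}.
Read 'a': w→{v, x}; now {v, x}.
The final set {v, x} contains the accepting state v.

Yes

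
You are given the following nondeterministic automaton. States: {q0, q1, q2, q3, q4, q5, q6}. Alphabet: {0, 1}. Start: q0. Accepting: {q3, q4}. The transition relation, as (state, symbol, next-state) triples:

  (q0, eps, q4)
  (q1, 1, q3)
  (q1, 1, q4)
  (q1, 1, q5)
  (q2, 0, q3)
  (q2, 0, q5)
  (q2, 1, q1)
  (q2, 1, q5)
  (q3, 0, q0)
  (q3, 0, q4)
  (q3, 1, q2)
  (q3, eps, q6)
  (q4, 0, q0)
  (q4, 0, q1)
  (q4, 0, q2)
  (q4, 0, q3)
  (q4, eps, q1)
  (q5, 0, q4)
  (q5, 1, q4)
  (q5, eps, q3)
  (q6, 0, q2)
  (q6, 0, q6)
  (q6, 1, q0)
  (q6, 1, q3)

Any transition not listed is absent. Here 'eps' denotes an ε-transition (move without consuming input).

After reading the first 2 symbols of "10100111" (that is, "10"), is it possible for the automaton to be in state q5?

No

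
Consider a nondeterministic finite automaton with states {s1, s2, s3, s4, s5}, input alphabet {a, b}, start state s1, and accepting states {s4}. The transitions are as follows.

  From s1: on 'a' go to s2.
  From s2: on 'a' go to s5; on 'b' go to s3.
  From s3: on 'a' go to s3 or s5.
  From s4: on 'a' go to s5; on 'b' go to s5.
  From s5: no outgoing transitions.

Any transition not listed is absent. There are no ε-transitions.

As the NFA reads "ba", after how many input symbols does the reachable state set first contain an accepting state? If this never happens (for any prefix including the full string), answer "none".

Start in {s1}.
Read 'b': {s1} → ∅.
The set is empty and remains empty for the remaining 1 symbol.
No reachable set along the way intersects F.

none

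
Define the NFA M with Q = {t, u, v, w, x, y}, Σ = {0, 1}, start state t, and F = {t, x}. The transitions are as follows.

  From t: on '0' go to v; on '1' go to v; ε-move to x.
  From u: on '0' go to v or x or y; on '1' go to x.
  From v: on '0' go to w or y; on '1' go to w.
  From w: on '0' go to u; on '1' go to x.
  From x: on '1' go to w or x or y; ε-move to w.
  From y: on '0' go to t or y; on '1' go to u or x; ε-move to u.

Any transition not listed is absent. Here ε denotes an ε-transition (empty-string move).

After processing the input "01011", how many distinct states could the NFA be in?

Start: ε-closure({t}) = {t, w, x}.
Read '0': t→{v}, w→{u}, x→∅; now {u, v}.
Read '1': u→{x}, v→{w}; now {w, x}.
Read '0': w→{u}, x→∅; now {u}.
Read '1': u→{x}; union {x}; ε-closure = {w, x}.
Read '1': w→{x}, x→{w, x, y}; union {w, x, y}; ε-closure = {u, w, x, y}.
That set has 4 states.

4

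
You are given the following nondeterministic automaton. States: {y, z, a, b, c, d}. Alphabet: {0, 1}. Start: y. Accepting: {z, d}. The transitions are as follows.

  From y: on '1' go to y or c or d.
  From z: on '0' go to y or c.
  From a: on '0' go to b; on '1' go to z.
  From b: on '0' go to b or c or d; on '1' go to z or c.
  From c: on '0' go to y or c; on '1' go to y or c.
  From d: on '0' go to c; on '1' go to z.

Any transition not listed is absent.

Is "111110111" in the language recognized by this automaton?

Yes

Start in {y}.
Read '1': {y} → {y, c, d}.
Read '1': {y, c, d} → {y, z, c, d}.
Read '1': {y, z, c, d} → {y, z, c, d}.
Read '1': {y, z, c, d} → {y, z, c, d}.
Read '1': {y, z, c, d} → {y, z, c, d}.
Read '0': {y, z, c, d} → {y, c}.
Read '1': {y, c} → {y, c, d}.
Read '1': {y, c, d} → {y, z, c, d}.
Read '1': {y, z, c, d} → {y, z, c, d}.
The final set {y, z, c, d} contains the accepting states z, d.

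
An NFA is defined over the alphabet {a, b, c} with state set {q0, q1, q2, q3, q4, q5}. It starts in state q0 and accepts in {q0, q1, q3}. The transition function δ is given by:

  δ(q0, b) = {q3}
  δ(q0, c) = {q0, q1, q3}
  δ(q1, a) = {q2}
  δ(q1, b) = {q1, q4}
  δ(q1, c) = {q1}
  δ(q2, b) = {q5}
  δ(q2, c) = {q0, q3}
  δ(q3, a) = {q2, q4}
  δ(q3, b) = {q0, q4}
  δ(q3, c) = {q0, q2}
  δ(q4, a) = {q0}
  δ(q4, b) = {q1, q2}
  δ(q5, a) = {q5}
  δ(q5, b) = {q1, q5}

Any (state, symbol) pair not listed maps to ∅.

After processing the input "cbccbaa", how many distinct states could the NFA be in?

Start in {q0}.
Read 'c': q0→{q0, q1, q3}; now {q0, q1, q3}.
Read 'b': q0→{q3}, q1→{q1, q4}, q3→{q0, q4}; now {q0, q1, q3, q4}.
Read 'c': q0→{q0, q1, q3}, q1→{q1}, q3→{q0, q2}, q4→∅; now {q0, q1, q2, q3}.
Read 'c': q0→{q0, q1, q3}, q1→{q1}, q2→{q0, q3}, q3→{q0, q2}; now {q0, q1, q2, q3}.
Read 'b': q0→{q3}, q1→{q1, q4}, q2→{q5}, q3→{q0, q4}; now {q0, q1, q3, q4, q5}.
Read 'a': q0→∅, q1→{q2}, q3→{q2, q4}, q4→{q0}, q5→{q5}; now {q0, q2, q4, q5}.
Read 'a': q0→∅, q2→∅, q4→{q0}, q5→{q5}; now {q0, q5}.
That set has 2 states.

2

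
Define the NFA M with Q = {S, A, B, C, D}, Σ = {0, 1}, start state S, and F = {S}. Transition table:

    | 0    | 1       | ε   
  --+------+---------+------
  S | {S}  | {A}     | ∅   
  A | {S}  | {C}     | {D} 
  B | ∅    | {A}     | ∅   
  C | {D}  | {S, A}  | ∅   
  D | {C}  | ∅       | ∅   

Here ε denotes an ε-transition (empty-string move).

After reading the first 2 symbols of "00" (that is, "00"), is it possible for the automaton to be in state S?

Yes

Start in {S}.
Read '0': {S} → {S}.
Read '0': {S} → {S}.
State S is in {S}.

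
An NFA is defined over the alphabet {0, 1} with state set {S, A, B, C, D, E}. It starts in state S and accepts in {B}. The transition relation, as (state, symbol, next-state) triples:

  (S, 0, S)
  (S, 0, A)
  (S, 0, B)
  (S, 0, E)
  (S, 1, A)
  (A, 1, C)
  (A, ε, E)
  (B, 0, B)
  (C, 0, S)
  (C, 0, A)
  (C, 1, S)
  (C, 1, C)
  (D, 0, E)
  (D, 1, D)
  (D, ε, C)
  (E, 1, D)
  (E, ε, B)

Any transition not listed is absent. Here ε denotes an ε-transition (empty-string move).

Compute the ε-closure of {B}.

Begin with {B}.
No ε-moves leave this set, so the closure equals the set itself.

{B}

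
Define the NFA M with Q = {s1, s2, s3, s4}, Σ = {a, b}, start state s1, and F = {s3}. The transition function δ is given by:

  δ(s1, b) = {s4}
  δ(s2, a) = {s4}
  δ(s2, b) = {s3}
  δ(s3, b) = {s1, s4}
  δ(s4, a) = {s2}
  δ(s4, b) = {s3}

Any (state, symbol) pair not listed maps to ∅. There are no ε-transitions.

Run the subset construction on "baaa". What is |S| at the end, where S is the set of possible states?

1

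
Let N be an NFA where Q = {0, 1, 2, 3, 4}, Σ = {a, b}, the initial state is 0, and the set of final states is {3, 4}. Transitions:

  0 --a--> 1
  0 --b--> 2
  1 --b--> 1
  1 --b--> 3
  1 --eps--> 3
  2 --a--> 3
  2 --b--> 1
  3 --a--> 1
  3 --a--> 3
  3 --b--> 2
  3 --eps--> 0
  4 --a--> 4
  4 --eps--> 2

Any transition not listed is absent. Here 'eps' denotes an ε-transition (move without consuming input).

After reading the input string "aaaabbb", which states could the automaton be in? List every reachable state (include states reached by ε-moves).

Start in {0}.
Read 'a': {0} → {0, 1, 3}.
Read 'a': {0, 1, 3} → {0, 1, 3}.
Read 'a': {0, 1, 3} → {0, 1, 3}.
Read 'a': {0, 1, 3} → {0, 1, 3}.
Read 'b': {0, 1, 3} → {0, 1, 2, 3}.
Read 'b': {0, 1, 2, 3} → {0, 1, 2, 3}.
Read 'b': {0, 1, 2, 3} → {0, 1, 2, 3}.

{0, 1, 2, 3}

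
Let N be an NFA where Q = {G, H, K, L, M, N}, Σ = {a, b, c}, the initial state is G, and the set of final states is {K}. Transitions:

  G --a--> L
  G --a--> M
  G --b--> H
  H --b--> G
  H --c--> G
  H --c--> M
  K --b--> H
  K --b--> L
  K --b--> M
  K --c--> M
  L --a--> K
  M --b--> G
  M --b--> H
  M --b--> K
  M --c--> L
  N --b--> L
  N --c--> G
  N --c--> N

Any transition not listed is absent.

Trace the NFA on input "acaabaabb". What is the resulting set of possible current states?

∅

Start in {G}.
Read 'a': G→{L, M}; now {L, M}.
Read 'c': L→∅, M→{L}; now {L}.
Read 'a': L→{K}; now {K}.
Read 'a': K→∅; now ∅.
The set is empty and remains empty for the remaining 5 symbols.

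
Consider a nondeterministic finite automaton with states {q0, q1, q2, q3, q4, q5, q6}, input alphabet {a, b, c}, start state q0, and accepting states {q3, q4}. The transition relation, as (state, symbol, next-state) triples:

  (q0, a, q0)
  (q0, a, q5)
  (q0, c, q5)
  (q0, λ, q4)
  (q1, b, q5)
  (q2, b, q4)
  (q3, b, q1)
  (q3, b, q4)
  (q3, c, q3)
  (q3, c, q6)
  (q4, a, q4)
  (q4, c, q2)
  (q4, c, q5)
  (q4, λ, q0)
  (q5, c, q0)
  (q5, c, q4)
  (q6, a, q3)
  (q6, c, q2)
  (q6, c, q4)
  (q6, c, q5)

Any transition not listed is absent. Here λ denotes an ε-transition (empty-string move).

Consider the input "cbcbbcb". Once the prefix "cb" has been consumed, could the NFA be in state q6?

No

Start: ε-closure({q0}) = {q0, q4}.
Read 'c': q0→{q5}, q4→{q2, q5}; now {q2, q5}.
Read 'b': q2→{q4}, q5→∅; union {q4}; ε-closure = {q0, q4}.
State q6 is not in {q0, q4}.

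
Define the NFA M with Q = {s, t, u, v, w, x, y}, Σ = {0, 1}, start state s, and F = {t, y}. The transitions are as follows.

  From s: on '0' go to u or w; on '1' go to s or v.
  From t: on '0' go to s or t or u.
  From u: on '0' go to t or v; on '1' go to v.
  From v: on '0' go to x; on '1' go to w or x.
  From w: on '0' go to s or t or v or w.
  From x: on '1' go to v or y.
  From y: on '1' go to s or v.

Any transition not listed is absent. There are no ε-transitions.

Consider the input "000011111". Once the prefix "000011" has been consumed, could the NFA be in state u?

Start in {s}.
Read '0': s→{u, w}; now {u, w}.
Read '0': u→{t, v}, w→{s, t, v, w}; now {s, t, v, w}.
Read '0': s→{u, w}, t→{s, t, u}, v→{x}, w→{s, t, v, w}; now {s, t, u, v, w, x}.
Read '0': s→{u, w}, t→{s, t, u}, u→{t, v}, v→{x}, w→{s, t, v, w}, x→∅; now {s, t, u, v, w, x}.
Read '1': s→{s, v}, t→∅, u→{v}, v→{w, x}, w→∅, x→{v, y}; now {s, v, w, x, y}.
Read '1': s→{s, v}, v→{w, x}, w→∅, x→{v, y}, y→{s, v}; now {s, v, w, x, y}.
State u is not in {s, v, w, x, y}.

No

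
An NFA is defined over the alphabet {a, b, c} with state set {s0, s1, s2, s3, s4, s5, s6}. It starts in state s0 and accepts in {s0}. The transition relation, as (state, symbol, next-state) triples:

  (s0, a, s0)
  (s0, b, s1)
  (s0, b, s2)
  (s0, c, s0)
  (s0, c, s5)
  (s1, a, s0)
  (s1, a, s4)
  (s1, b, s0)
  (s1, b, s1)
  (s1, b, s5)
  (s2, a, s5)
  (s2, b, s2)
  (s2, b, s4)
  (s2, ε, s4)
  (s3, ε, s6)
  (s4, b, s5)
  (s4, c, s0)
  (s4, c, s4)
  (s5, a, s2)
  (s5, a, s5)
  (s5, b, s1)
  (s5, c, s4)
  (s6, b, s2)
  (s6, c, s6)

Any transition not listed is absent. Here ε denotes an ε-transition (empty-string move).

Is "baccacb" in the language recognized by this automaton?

No

Start in {s0}.
Read 'b': s0→{s1, s2}; union {s1, s2}; ε-closure = {s1, s2, s4}.
Read 'a': s1→{s0, s4}, s2→{s5}, s4→∅; now {s0, s4, s5}.
Read 'c': s0→{s0, s5}, s4→{s0, s4}, s5→{s4}; now {s0, s4, s5}.
Read 'c': s0→{s0, s5}, s4→{s0, s4}, s5→{s4}; now {s0, s4, s5}.
Read 'a': s0→{s0}, s4→∅, s5→{s2, s5}; union {s0, s2, s5}; ε-closure = {s0, s2, s4, s5}.
Read 'c': s0→{s0, s5}, s2→∅, s4→{s0, s4}, s5→{s4}; now {s0, s4, s5}.
Read 'b': s0→{s1, s2}, s4→{s5}, s5→{s1}; union {s1, s2, s5}; ε-closure = {s1, s2, s4, s5}.
The final set {s1, s2, s4, s5} contains no accepting state.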